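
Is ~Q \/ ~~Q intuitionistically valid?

No

This is the weak law of excluded middle, which is not intuitionistically valid.
A Kripke countermodel: worlds u0, u1, u2; order generated by u0 <= u1, u0 <= u2; atoms true at each world — u0:{}; u1:{Q}; u2:{}.
u0 ||-/- ~Q \/ ~~Q: neither disjunct is forced at u0.
u0 ||-/- ~Q since u1 is accessible from u0 and u1 ||- Q.
So the root u0 does not force the formula.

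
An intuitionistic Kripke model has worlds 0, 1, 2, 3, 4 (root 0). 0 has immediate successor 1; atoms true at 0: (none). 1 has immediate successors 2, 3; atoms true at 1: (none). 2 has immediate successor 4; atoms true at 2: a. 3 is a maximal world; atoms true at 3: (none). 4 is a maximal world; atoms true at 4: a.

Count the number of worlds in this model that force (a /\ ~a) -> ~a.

0: forces it.
1: forces it.
2: forces it.
3: forces it.
4: forces it.
Worlds forcing the formula: {0, 1, 2, 3, 4}.

5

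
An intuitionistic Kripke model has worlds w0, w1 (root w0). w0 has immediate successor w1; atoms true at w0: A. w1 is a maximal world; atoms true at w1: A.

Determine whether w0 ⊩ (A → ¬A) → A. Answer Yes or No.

w0 ⊩ (A → ¬A) → A vacuously: no world accessible from w0 forces the antecedent A → ¬A.

Yes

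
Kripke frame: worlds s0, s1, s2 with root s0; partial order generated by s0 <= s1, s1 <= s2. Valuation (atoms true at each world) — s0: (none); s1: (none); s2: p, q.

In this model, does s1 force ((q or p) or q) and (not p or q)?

No

s1 does not force ((q or p) or q) and (not p or q) since s1 fails (q or p) or q.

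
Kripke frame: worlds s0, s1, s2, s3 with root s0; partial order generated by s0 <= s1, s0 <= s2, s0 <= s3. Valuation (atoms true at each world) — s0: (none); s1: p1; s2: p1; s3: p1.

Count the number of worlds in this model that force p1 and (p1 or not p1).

3

s0: does not force it — s0 does not force p1 and (p1 or not p1) since s0 fails p1.
s1: forces it.
s2: forces it.
s3: forces it.
Worlds forcing the formula: {s1, s2, s3}.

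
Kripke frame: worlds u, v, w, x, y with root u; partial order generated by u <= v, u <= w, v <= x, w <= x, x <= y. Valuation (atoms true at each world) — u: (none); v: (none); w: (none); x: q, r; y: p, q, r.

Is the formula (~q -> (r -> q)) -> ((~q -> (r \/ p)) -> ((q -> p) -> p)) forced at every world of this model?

Yes

u ||- (~q -> (r -> q)) -> ((~q -> (r \/ p)) -> ((q -> p) -> p)): every world accessible from u that forces ~q -> (r -> q) (namely u, v, w, x, y) also forces (~q -> (r \/ p)) -> ((q -> p) -> p).
Since the root u forces (~q -> (r -> q)) -> ((~q -> (r \/ p)) -> ((q -> p) -> p)) and forcing is persistent (monotone upward), every world forces it.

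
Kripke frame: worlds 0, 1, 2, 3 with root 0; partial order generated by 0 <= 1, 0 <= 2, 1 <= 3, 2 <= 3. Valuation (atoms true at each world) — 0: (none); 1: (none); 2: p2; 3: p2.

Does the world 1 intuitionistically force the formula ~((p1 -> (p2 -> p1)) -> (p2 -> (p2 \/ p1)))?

1 ||-/- ~((p1 -> (p2 -> p1)) -> (p2 -> (p2 \/ p1))) since 1 is accessible from 1 and 1 ||- (p1 -> (p2 -> p1)) -> (p2 -> (p2 \/ p1)).
1 ||- (p1 -> (p2 -> p1)) -> (p2 -> (p2 \/ p1)): every world accessible from 1 that forces p1 -> (p2 -> p1) (namely 1, 3) also forces p2 -> (p2 \/ p1).

No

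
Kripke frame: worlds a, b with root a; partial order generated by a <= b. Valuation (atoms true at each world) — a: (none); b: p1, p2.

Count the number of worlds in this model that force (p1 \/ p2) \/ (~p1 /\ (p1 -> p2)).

1

a: does not force it — a ||-/- (p1 \/ p2) \/ (~p1 /\ (p1 -> p2)): neither disjunct is forced at a.
b: forces it.
Worlds forcing the formula: {b}.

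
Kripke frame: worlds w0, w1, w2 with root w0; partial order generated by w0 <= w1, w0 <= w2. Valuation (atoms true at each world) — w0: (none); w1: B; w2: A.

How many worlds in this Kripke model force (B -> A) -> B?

1

w0: does not force it — w0 ||-/- (B -> A) -> B: at the accessible world w2, w2 ||- B -> A but w2 ||-/- B.
w1: forces it.
w2: does not force it — w2 ||-/- (B -> A) -> B: already at w2 itself, w2 ||- B -> A but w2 ||-/- B.
Worlds forcing the formula: {w1}.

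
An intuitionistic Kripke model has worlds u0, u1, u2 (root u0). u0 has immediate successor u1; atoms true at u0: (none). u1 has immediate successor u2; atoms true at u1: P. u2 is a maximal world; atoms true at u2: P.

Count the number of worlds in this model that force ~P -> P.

3

u0: forces it.
u1: forces it.
u2: forces it.
Worlds forcing the formula: {u0, u1, u2}.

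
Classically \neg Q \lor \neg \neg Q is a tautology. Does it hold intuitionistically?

This is the weak law of excluded middle, which is not intuitionistically valid.
A Kripke countermodel: worlds u, v, w; order generated by u \le v, u \le w; atoms true at each world — u:{}; v:{Q}; w:{}.
u \nVdash \neg Q \lor \neg \neg Q: neither disjunct is forced at u.
u \nVdash \neg Q since v is accessible from u and v \Vdash Q.
So the root u does not force the formula.

No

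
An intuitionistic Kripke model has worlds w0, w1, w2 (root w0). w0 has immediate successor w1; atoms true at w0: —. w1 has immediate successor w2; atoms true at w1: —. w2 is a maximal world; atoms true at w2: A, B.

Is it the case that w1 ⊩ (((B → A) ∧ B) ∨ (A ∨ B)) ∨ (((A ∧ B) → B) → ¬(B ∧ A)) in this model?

No

w1 ⊮ (((B → A) ∧ B) ∨ (A ∨ B)) ∨ (((A ∧ B) → B) → ¬(B ∧ A)): neither disjunct is forced at w1.
w1 ⊮ ((B → A) ∧ B) ∨ (A ∨ B): neither disjunct is forced at w1.
w1 ⊮ (B → A) ∧ B since w1 fails B.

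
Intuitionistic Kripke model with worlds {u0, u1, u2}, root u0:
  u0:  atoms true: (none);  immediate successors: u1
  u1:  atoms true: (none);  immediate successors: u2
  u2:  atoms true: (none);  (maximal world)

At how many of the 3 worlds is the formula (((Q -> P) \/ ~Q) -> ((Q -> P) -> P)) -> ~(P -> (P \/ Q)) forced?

3

u0: forces it.
u1: forces it.
u2: forces it.
Worlds forcing the formula: {u0, u1, u2}.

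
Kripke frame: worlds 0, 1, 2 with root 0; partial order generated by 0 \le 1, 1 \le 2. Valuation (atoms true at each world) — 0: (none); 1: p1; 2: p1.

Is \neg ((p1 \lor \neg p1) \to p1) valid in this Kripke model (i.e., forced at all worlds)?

No

Not every world: 0 \nVdash \neg ((p1 \lor \neg p1) \to p1).
0 \nVdash \neg ((p1 \lor \neg p1) \to p1) since 0 is accessible from 0 and 0 \Vdash (p1 \lor \neg p1) \to p1.
0 \Vdash (p1 \lor \neg p1) \to p1: every world accessible from 0 that forces p1 \lor \neg p1 (namely 1, 2) also forces p1.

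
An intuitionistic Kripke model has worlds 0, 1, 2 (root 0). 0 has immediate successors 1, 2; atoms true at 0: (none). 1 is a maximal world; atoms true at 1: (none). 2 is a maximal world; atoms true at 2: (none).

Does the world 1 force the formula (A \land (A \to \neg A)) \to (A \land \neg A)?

Yes

1 \Vdash (A \land (A \to \neg A)) \to (A \land \neg A) vacuously: no world accessible from 1 forces the antecedent A \land (A \to \neg A).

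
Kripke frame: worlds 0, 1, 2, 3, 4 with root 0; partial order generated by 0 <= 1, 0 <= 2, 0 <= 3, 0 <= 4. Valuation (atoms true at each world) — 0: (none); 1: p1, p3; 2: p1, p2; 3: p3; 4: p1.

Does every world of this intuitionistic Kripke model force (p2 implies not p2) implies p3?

No

Not every world: 0 does not force (p2 implies not p2) implies p3.
0 does not force (p2 implies not p2) implies p3: at the accessible world 4, 4 forces p2 implies not p2 but 4 does not force p3.
4 lacks atom p3, so 4 does not force p3.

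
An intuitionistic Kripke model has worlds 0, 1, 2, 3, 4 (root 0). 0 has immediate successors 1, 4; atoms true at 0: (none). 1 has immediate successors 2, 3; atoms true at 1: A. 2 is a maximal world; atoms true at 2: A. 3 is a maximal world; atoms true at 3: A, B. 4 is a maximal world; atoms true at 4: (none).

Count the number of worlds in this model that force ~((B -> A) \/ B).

0: does not force it — 0 ||-/- ~((B -> A) \/ B) since 0 is accessible from 0 and 0 ||- (B -> A) \/ B.
1: does not force it — 1 ||-/- ~((B -> A) \/ B) since 1 is accessible from 1 and 1 ||- (B -> A) \/ B.
2: does not force it — 2 ||-/- ~((B -> A) \/ B) since 2 is accessible from 2 and 2 ||- (B -> A) \/ B.
3: does not force it.
4: does not force it.
Worlds forcing the formula: { }.

0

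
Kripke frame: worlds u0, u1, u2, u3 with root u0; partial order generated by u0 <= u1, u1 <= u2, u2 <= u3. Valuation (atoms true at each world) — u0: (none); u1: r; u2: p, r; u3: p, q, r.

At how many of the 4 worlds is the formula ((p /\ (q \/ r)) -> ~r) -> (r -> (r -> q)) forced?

u0: forces it.
u1: forces it.
u2: forces it.
u3: forces it.
Worlds forcing the formula: {u0, u1, u2, u3}.

4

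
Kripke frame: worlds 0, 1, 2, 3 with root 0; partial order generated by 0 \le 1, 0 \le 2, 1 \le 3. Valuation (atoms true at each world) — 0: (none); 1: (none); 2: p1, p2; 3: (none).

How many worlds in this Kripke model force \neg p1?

2

0: does not force it — 0 \nVdash \neg p1 since 2 is accessible from 0 and 2 \Vdash p1.
1: forces it.
2: does not force it.
3: forces it.
Worlds forcing the formula: {1, 3}.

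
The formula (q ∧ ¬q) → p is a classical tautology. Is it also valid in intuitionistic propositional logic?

This is an instance of ex falso quodlibet, which is intuitionistically derivable.
No world can force both q and ¬q, so the antecedent q ∧ ¬q is never forced and the implication holds vacuously at every world.

Yes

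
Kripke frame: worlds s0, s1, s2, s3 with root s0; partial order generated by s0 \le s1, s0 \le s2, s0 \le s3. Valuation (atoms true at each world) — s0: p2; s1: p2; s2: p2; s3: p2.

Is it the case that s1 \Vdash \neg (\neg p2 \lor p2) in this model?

No

s1 \nVdash \neg (\neg p2 \lor p2) since s1 is accessible from s1 and s1 \Vdash \neg p2 \lor p2.
s1 \Vdash \neg p2 \lor p2 via the disjunct p2.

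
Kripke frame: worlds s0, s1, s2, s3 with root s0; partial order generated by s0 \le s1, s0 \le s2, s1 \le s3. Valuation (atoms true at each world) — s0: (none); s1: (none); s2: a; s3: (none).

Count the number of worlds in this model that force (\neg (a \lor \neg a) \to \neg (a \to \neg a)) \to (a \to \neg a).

s0: does not force it — s0 \nVdash (\neg (a \lor \neg a) \to \neg (a \to \neg a)) \to (a \to \neg a): already at s0 itself, s0 \Vdash \neg (a \lor \neg a) \to \neg (a \to \neg a) but s0 \nVdash a \to \neg a.
s1: forces it.
s2: does not force it — s2 \nVdash (\neg (a \lor \neg a) \to \neg (a \to \neg a)) \to (a \to \neg a): already at s2 itself, s2 \Vdash \neg (a \lor \neg a) \to \neg (a \to \neg a) but s2 \nVdash a \to \neg a.
s3: forces it.
Worlds forcing the formula: {s1, s3}.

2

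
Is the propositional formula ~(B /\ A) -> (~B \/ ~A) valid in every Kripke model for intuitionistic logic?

No

This is the constructively invalid direction of De Morgan's law for conjunction, which is not intuitionistically valid.
A Kripke countermodel: worlds u, v, w; order generated by u <= v, u <= w; atoms true at each world — u:{}; v:{B}; w:{A}.
u ||-/- ~(B /\ A) -> (~B \/ ~A): already at u itself, u ||- ~(B /\ A) but u ||-/- ~B \/ ~A.
u ||-/- ~B \/ ~A: neither disjunct is forced at u.
u ||-/- ~B since v is accessible from u and v ||- B.
So the root u does not force the formula.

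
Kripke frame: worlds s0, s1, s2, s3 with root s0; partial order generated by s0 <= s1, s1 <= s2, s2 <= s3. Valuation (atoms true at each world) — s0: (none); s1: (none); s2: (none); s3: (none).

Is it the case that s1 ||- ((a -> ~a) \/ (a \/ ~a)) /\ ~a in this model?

s1 ||- ((a -> ~a) \/ (a \/ ~a)) /\ ~a since s1 forces both conjuncts.

Yes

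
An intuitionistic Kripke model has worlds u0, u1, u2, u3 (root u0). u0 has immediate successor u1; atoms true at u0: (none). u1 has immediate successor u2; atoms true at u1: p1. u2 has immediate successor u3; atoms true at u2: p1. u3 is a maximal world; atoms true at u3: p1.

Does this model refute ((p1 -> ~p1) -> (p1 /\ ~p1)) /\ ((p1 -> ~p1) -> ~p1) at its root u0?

No

u0 ||- ((p1 -> ~p1) -> (p1 /\ ~p1)) /\ ((p1 -> ~p1) -> ~p1) since u0 forces both conjuncts.
So the root u0 forces ((p1 -> ~p1) -> (p1 /\ ~p1)) /\ ((p1 -> ~p1) -> ~p1); the model is not a countermodel.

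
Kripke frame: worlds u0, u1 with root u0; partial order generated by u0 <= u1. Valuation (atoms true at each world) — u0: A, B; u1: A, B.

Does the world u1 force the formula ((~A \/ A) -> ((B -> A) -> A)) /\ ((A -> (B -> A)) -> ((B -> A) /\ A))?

u1 ||- ((~A \/ A) -> ((B -> A) -> A)) /\ ((A -> (B -> A)) -> ((B -> A) /\ A)) since u1 forces both conjuncts.

Yes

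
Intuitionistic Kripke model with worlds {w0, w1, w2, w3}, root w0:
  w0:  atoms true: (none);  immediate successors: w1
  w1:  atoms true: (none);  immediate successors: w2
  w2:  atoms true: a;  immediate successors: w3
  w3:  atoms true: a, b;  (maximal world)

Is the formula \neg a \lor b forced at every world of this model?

Not every world: w0 \nVdash \neg a \lor b.
w0 \nVdash \neg a \lor b: neither disjunct is forced at w0.
w0 \nVdash \neg a since w2 is accessible from w0 and w2 \Vdash a.

No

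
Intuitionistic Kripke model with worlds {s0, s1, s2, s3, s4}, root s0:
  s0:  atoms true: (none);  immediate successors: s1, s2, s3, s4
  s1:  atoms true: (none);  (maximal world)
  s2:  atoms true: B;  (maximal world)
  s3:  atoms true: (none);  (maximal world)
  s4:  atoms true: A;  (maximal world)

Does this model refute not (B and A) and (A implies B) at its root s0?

s0 does not force not (B and A) and (A implies B) since s0 fails A implies B.
So the root s0 does not force not (B and A) and (A implies B); the model is a countermodel.

Yes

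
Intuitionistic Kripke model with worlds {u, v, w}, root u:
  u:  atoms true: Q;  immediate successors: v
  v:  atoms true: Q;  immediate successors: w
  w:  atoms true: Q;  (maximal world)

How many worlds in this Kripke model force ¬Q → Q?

u: forces it.
v: forces it.
w: forces it.
Worlds forcing the formula: {u, v, w}.

3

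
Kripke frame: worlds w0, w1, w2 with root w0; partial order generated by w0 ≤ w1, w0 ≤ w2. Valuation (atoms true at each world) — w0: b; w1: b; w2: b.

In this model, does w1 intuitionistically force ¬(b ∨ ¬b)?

w1 ⊮ ¬(b ∨ ¬b) since w1 is accessible from w1 and w1 ⊩ b ∨ ¬b.
w1 ⊩ b ∨ ¬b via the disjunct b.

No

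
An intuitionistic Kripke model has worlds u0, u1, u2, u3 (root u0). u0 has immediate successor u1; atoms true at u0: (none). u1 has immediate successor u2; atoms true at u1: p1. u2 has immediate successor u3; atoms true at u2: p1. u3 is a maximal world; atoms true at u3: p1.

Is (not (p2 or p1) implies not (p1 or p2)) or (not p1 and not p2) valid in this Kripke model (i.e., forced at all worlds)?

u0 forces (not (p2 or p1) implies not (p1 or p2)) or (not p1 and not p2) via the disjunct not (p2 or p1) implies not (p1 or p2).
Since the root u0 forces (not (p2 or p1) implies not (p1 or p2)) or (not p1 and not p2) and forcing is persistent (monotone upward), every world forces it.

Yes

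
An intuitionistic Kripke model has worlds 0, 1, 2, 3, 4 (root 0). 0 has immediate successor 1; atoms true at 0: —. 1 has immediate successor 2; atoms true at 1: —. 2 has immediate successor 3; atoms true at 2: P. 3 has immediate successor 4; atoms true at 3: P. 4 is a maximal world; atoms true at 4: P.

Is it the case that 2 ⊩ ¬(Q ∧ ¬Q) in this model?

2 ⊩ ¬(Q ∧ ¬Q): no world accessible from 2 forces Q ∧ ¬Q.

Yes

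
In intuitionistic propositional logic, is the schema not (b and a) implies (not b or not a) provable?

No

This is the constructively invalid direction of De Morgan's law for conjunction, which is not intuitionistically valid.
A Kripke countermodel: worlds 0, 1, 2; order generated by 0 <= 1, 0 <= 2; atoms true at each world — 0:{}; 1:{b}; 2:{a}.
0 does not force not (b and a) implies (not b or not a): already at 0 itself, 0 forces not (b and a) but 0 does not force not b or not a.
0 does not force not b or not a: neither disjunct is forced at 0.
0 does not force not b since 1 is accessible from 0 and 1 forces b.
So the root 0 does not force the formula.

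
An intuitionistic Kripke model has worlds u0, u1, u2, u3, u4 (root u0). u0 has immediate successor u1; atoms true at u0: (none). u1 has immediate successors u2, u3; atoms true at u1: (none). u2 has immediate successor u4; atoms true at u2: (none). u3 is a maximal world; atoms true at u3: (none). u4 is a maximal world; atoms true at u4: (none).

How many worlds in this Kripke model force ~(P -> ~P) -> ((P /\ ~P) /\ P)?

5

u0: forces it.
u1: forces it.
u2: forces it.
u3: forces it.
u4: forces it.
Worlds forcing the formula: {u0, u1, u2, u3, u4}.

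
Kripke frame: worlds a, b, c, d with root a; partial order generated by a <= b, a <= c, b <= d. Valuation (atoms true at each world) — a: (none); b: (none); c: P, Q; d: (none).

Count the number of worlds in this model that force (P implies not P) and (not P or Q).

a: does not force it — a does not force (P implies not P) and (not P or Q) since a fails P implies not P.
b: forces it.
c: does not force it — c does not force (P implies not P) and (not P or Q) since c fails P implies not P.
d: forces it.
Worlds forcing the formula: {b, d}.

2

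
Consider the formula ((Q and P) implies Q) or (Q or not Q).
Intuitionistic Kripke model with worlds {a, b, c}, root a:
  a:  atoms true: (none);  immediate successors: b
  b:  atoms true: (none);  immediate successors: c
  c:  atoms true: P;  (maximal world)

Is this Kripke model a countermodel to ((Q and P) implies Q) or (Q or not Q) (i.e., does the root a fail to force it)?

No

a forces ((Q and P) implies Q) or (Q or not Q) via the disjunct (Q and P) implies Q.
So the root a forces ((Q and P) implies Q) or (Q or not Q); the model is not a countermodel.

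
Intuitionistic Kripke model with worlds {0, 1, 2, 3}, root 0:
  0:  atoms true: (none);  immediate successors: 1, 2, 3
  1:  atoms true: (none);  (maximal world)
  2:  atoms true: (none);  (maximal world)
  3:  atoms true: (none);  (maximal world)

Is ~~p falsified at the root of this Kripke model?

0 ||-/- ~~p since 0 is accessible from 0 and 0 ||- ~p.
0 ||- ~p: no world accessible from 0 forces p.
So the root 0 does not force ~~p; the model is a countermodel.

Yes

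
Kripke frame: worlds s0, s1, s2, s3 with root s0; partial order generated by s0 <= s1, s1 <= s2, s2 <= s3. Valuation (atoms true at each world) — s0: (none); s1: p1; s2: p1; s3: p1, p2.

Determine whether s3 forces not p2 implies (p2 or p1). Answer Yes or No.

Yes

s3 forces not p2 implies (p2 or p1) vacuously: no world accessible from s3 forces the antecedent not p2.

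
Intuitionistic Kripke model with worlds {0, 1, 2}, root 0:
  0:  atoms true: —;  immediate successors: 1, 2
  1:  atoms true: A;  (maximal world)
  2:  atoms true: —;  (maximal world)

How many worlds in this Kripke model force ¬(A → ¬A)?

1

0: does not force it — 0 ⊮ ¬(A → ¬A) since 2 is accessible from 0 and 2 ⊩ A → ¬A.
1: forces it.
2: does not force it.
Worlds forcing the formula: {1}.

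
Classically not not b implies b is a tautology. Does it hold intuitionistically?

No

This is double-negation elimination, which is not intuitionistically valid.
A Kripke countermodel: worlds s0, s1; order generated by s0 <= s1; atoms true at each world — s0:{}; s1:{b}.
s0 does not force not not b implies b: already at s0 itself, s0 forces not not b but s0 does not force b.
s0 lacks atom b, so s0 does not force b.
So the root s0 does not force the formula.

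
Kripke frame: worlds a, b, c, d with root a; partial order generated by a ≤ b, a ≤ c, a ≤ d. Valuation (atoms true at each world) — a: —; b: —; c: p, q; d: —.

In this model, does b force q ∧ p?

b ⊮ q ∧ p since b fails q.

No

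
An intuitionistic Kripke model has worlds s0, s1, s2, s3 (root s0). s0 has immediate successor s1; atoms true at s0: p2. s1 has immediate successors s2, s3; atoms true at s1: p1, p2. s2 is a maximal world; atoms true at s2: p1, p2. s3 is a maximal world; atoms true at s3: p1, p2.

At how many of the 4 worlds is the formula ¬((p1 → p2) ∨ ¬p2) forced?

0

s0: does not force it — s0 ⊮ ¬((p1 → p2) ∨ ¬p2) since s0 is accessible from s0 and s0 ⊩ (p1 → p2) ∨ ¬p2.
s1: does not force it.
s2: does not force it.
s3: does not force it.
Worlds forcing the formula: { }.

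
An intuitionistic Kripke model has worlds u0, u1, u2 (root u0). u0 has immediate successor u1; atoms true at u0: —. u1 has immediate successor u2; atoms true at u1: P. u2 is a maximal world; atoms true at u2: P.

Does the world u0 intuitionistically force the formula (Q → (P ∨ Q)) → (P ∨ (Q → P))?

Yes

u0 ⊩ (Q → (P ∨ Q)) → (P ∨ (Q → P)): every world accessible from u0 that forces Q → (P ∨ Q) (namely u0, u1, u2) also forces P ∨ (Q → P).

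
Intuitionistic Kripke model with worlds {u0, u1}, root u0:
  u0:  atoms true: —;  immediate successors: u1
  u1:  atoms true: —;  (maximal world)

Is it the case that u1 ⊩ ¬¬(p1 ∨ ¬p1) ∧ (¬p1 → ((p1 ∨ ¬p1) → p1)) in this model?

u1 ⊮ ¬¬(p1 ∨ ¬p1) ∧ (¬p1 → ((p1 ∨ ¬p1) → p1)) since u1 fails ¬p1 → ((p1 ∨ ¬p1) → p1).

No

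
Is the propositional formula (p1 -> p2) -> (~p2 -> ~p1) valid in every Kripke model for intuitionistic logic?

Yes

This is the forward direction of contraposition, which is intuitionistically derivable.
Assume p1 -> p2 and ~p2. If p1 held then p2 would follow, contradicting ~p2; so ~p1.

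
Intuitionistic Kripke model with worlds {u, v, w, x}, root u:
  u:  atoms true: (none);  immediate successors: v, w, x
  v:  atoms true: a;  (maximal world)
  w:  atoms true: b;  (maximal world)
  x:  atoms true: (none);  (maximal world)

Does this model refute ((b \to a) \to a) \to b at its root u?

u \nVdash ((b \to a) \to a) \to b: at the accessible world v, v \Vdash (b \to a) \to a but v \nVdash b.
v lacks atom b, so v \nVdash b.
So the root u does not force ((b \to a) \to a) \to b; the model is a countermodel.

Yes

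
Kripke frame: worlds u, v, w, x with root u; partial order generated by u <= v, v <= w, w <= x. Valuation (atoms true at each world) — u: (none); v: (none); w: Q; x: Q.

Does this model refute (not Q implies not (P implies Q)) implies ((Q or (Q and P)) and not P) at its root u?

Yes

u does not force (not Q implies not (P implies Q)) implies ((Q or (Q and P)) and not P): already at u itself, u forces not Q implies not (P implies Q) but u does not force (Q or (Q and P)) and not P.
u does not force (Q or (Q and P)) and not P since u fails Q or (Q and P).
So the root u does not force (not Q implies not (P implies Q)) implies ((Q or (Q and P)) and not P); the model is a countermodel.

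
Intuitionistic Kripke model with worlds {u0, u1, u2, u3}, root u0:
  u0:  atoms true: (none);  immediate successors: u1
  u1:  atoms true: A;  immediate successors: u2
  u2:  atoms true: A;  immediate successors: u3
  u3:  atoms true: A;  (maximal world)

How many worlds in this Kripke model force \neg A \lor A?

3

u0: does not force it — u0 \nVdash \neg A \lor A: neither disjunct is forced at u0.
u1: forces it.
u2: forces it.
u3: forces it.
Worlds forcing the formula: {u1, u2, u3}.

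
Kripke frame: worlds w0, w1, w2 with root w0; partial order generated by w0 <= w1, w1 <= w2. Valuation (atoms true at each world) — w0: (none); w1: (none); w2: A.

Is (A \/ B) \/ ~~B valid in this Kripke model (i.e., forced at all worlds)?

Not every world: w0 ||-/- (A \/ B) \/ ~~B.
w0 ||-/- (A \/ B) \/ ~~B: neither disjunct is forced at w0.
w0 ||-/- A \/ B: neither disjunct is forced at w0.

No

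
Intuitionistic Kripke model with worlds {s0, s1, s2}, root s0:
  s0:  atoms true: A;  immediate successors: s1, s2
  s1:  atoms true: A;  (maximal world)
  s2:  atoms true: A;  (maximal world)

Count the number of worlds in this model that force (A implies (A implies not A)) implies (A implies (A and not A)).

3

s0: forces it.
s1: forces it.
s2: forces it.
Worlds forcing the formula: {s0, s1, s2}.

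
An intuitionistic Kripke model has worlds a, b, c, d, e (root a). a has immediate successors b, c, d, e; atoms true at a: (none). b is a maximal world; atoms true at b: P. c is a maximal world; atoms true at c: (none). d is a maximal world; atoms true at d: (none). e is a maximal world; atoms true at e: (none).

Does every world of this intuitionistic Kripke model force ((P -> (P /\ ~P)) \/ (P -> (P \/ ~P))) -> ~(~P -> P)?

Not every world: a ||-/- ((P -> (P /\ ~P)) \/ (P -> (P \/ ~P))) -> ~(~P -> P).
a ||-/- ((P -> (P /\ ~P)) \/ (P -> (P \/ ~P))) -> ~(~P -> P): already at a itself, a ||- (P -> (P /\ ~P)) \/ (P -> (P \/ ~P)) but a ||-/- ~(~P -> P).
a ||-/- ~(~P -> P) since b is accessible from a and b ||- ~P -> P.
b ||- ~P -> P vacuously: no world accessible from b forces the antecedent ~P.

No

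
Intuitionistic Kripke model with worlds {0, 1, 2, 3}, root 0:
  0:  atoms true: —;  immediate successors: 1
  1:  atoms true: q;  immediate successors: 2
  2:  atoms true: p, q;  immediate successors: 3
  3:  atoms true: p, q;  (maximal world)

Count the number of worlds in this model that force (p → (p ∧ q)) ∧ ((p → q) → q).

3

0: does not force it — 0 ⊮ (p → (p ∧ q)) ∧ ((p → q) → q) since 0 fails (p → q) → q.
1: forces it.
2: forces it.
3: forces it.
Worlds forcing the formula: {1, 2, 3}.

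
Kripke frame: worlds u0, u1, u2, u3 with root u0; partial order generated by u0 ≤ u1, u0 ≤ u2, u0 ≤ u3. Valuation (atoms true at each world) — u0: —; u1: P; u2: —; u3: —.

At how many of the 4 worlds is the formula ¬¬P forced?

1

u0: does not force it — u0 ⊮ ¬¬P since u2 is accessible from u0 and u2 ⊩ ¬P.
u1: forces it.
u2: does not force it — u2 ⊮ ¬¬P since u2 is accessible from u2 and u2 ⊩ ¬P.
u3: does not force it.
Worlds forcing the formula: {u1}.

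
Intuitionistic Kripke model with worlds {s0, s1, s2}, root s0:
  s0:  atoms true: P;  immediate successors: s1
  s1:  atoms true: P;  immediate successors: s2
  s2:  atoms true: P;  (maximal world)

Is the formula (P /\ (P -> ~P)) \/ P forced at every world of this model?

s0 ||- (P /\ (P -> ~P)) \/ P via the disjunct P.
Since the root s0 forces (P /\ (P -> ~P)) \/ P and forcing is persistent (monotone upward), every world forces it.

Yes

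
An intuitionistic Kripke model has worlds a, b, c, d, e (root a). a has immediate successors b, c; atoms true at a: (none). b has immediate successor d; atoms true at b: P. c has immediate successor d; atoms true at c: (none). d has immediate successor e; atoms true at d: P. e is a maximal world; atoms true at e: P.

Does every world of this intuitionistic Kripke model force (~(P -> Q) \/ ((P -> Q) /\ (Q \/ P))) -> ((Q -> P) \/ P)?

a ||- (~(P -> Q) \/ ((P -> Q) /\ (Q \/ P))) -> ((Q -> P) \/ P): every world accessible from a that forces ~(P -> Q) \/ ((P -> Q) /\ (Q \/ P)) (namely a, b, c, d, e) also forces (Q -> P) \/ P.
Since the root a forces (~(P -> Q) \/ ((P -> Q) /\ (Q \/ P))) -> ((Q -> P) \/ P) and forcing is persistent (monotone upward), every world forces it.

Yes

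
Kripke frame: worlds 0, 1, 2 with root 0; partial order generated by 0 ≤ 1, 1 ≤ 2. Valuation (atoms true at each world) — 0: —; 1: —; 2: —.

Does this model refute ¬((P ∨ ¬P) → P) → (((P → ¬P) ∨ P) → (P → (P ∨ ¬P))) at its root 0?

No

0 ⊩ ¬((P ∨ ¬P) → P) → (((P → ¬P) ∨ P) → (P → (P ∨ ¬P))): every world accessible from 0 that forces ¬((P ∨ ¬P) → P) (namely 0, 1, 2) also forces ((P → ¬P) ∨ P) → (P → (P ∨ ¬P)).
So the root 0 forces ¬((P ∨ ¬P) → P) → (((P → ¬P) ∨ P) → (P → (P ∨ ¬P))); the model is not a countermodel.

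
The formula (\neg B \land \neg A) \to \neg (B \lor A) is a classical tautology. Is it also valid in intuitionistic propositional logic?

Yes

This is a constructively valid De Morgan direction (conjunction of negations to negated disjunction), which is intuitionistically derivable.
If both \neg B and \neg A hold at a world, no accessible world forces B or forces A, so none forces B \lor A.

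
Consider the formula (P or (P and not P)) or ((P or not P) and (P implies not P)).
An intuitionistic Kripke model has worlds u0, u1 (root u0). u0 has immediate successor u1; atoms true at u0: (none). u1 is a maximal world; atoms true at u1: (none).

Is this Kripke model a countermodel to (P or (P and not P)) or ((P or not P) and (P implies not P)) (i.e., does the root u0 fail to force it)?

No

u0 forces (P or (P and not P)) or ((P or not P) and (P implies not P)) via the disjunct (P or not P) and (P implies not P).
So the root u0 forces (P or (P and not P)) or ((P or not P) and (P implies not P)); the model is not a countermodel.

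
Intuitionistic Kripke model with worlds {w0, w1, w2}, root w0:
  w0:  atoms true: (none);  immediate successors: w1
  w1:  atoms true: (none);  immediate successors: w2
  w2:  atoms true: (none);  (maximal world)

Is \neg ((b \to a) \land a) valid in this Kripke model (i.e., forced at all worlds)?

Yes

w0 \Vdash \neg ((b \to a) \land a): no world accessible from w0 forces (b \to a) \land a.
Since the root w0 forces \neg ((b \to a) \land a) and forcing is persistent (monotone upward), every world forces it.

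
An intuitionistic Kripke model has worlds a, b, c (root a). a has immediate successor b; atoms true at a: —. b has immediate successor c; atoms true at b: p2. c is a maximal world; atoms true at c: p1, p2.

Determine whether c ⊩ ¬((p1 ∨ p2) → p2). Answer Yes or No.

No

c ⊮ ¬((p1 ∨ p2) → p2) since c is accessible from c and c ⊩ (p1 ∨ p2) → p2.
c ⊩ (p1 ∨ p2) → p2: every world accessible from c that forces p1 ∨ p2 (namely c) also forces p2.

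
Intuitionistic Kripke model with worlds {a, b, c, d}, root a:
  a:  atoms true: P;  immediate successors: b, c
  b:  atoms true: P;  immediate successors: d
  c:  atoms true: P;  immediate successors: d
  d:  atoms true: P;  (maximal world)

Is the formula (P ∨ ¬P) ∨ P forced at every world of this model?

Yes

a ⊩ (P ∨ ¬P) ∨ P via the disjunct P ∨ ¬P.
Since the root a forces (P ∨ ¬P) ∨ P and forcing is persistent (monotone upward), every world forces it.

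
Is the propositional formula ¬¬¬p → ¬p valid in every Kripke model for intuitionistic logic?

This is triple-negation reduction, which is intuitionistically derivable.
Assume ¬¬¬p and suppose p. Then ¬¬p (double-negation introduction), contradicting ¬¬¬p. So ¬p.

Yes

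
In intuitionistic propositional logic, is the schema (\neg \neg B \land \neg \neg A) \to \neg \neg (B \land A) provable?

This is the distribution of double negation over conjunction, which is intuitionistically derivable.
Assume \neg \neg B, \neg \neg A, and \neg (B \land A). From B we'd get \neg A (since B \land A is refuted), contradicting \neg \neg A; so \neg B, contradicting \neg \neg B.

Yes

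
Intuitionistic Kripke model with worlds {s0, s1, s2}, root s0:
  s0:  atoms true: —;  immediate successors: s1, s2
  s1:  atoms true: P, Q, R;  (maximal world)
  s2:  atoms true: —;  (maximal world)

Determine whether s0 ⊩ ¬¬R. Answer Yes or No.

No

s0 ⊮ ¬¬R since s2 is accessible from s0 and s2 ⊩ ¬R.
s2 ⊩ ¬R: no world accessible from s2 forces R.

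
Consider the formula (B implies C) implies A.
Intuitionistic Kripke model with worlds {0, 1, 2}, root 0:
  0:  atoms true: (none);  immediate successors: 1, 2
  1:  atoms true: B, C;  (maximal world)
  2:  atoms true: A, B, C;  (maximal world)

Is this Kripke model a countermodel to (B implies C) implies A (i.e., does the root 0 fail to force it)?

0 does not force (B implies C) implies A: already at 0 itself, 0 forces B implies C but 0 does not force A.
0 lacks atom A, so 0 does not force A.
So the root 0 does not force (B implies C) implies A; the model is a countermodel.

Yes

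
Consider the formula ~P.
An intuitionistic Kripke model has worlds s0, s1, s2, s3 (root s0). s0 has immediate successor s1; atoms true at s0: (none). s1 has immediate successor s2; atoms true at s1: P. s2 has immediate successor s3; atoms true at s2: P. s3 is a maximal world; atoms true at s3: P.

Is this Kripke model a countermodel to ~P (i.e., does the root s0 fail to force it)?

s0 ||-/- ~P since s1 is accessible from s0 and s1 ||- P.
So the root s0 does not force ~P; the model is a countermodel.

Yes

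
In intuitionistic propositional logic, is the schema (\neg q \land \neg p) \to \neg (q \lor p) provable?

Yes

This is a constructively valid De Morgan direction (conjunction of negations to negated disjunction), which is intuitionistically derivable.
If both \neg q and \neg p hold at a world, no accessible world forces q or forces p, so none forces q \lor p.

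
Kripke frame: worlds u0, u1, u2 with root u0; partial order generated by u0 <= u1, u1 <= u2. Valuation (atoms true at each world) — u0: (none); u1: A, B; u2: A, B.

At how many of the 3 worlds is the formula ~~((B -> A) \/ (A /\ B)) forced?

u0: forces it.
u1: forces it.
u2: forces it.
Worlds forcing the formula: {u0, u1, u2}.

3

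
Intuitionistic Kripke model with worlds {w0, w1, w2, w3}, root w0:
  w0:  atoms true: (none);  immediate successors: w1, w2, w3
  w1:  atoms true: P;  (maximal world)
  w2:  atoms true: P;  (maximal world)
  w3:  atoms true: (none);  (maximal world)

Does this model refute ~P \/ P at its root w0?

Yes

w0 ||-/- ~P \/ P: neither disjunct is forced at w0.
w0 ||-/- ~P since w1 is accessible from w0 and w1 ||- P.
So the root w0 does not force ~P \/ P; the model is a countermodel.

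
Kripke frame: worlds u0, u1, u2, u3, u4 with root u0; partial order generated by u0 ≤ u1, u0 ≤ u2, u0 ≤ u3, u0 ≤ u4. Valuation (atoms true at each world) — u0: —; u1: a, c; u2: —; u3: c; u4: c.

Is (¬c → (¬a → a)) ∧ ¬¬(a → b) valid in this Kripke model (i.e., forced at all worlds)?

No

Not every world: u0 ⊮ (¬c → (¬a → a)) ∧ ¬¬(a → b).
u0 ⊮ (¬c → (¬a → a)) ∧ ¬¬(a → b) since u0 fails ¬c → (¬a → a).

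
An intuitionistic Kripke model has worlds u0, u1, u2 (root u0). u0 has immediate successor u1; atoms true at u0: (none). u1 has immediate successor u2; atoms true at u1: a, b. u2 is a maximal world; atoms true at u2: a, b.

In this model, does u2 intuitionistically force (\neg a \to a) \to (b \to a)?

u2 \Vdash (\neg a \to a) \to (b \to a): every world accessible from u2 that forces \neg a \to a (namely u2) also forces b \to a.

Yes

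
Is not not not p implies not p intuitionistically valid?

Yes

This is triple-negation reduction, which is intuitionistically derivable.
Assume not not not p and suppose p. Then not not p (double-negation introduction), contradicting not not not p. So not p.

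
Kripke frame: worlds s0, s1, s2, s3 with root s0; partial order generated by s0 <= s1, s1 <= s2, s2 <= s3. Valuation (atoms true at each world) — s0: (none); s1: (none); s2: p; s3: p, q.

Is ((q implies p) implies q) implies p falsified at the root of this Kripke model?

No

s0 forces ((q implies p) implies q) implies p: every world accessible from s0 that forces (q implies p) implies q (namely s3) also forces p.
So the root s0 forces ((q implies p) implies q) implies p; the model is not a countermodel.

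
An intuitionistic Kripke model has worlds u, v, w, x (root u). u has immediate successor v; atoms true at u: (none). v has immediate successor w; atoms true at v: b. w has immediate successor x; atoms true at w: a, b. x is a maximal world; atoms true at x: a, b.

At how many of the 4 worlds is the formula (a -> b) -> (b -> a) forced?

2

u: does not force it — u ||-/- (a -> b) -> (b -> a): already at u itself, u ||- a -> b but u ||-/- b -> a.
v: does not force it.
w: forces it.
x: forces it.
Worlds forcing the formula: {w, x}.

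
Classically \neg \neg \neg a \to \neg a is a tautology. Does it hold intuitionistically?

Yes

This is triple-negation reduction, which is intuitionistically derivable.
Assume \neg \neg \neg a and suppose a. Then \neg \neg a (double-negation introduction), contradicting \neg \neg \neg a. So \neg a.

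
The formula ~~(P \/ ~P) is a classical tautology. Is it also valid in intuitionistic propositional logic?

This is the double negation of excluded middle, which is intuitionistically derivable.
Assuming ~(P \/ ~P): from P we'd get P \/ ~P, so ~P; but then P \/ ~P again — contradiction. Hence ~~(P \/ ~P).

Yes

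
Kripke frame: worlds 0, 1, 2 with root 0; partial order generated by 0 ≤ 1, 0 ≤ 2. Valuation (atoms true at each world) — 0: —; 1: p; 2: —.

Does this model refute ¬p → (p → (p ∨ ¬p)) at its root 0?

0 ⊩ ¬p → (p → (p ∨ ¬p)): every world accessible from 0 that forces ¬p (namely 2) also forces p → (p ∨ ¬p).
So the root 0 forces ¬p → (p → (p ∨ ¬p)); the model is not a countermodel.

No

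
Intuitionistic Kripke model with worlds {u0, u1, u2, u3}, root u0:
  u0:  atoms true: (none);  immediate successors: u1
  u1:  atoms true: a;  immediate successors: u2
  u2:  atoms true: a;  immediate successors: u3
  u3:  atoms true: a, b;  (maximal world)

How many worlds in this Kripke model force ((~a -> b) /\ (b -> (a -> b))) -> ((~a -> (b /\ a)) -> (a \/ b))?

3

u0: does not force it — u0 ||-/- ((~a -> b) /\ (b -> (a -> b))) -> ((~a -> (b /\ a)) -> (a \/ b)): already at u0 itself, u0 ||- (~a -> b) /\ (b -> (a -> b)) but u0 ||-/- (~a -> (b /\ a)) -> (a \/ b).
u1: forces it.
u2: forces it.
u3: forces it.
Worlds forcing the formula: {u1, u2, u3}.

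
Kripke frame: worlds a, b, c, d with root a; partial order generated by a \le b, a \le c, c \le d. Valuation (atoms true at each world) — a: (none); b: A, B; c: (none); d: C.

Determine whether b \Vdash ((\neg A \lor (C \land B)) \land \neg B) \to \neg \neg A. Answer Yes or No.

Yes

b \Vdash ((\neg A \lor (C \land B)) \land \neg B) \to \neg \neg A vacuously: no world accessible from b forces the antecedent (\neg A \lor (C \land B)) \land \neg B.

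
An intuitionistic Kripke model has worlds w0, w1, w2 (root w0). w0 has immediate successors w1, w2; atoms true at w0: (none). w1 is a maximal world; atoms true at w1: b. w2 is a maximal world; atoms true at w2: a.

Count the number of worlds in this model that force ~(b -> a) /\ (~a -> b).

1

w0: does not force it — w0 ||-/- ~(b -> a) /\ (~a -> b) since w0 fails ~(b -> a).
w1: forces it.
w2: does not force it — w2 ||-/- ~(b -> a) /\ (~a -> b) since w2 fails ~(b -> a).
Worlds forcing the formula: {w1}.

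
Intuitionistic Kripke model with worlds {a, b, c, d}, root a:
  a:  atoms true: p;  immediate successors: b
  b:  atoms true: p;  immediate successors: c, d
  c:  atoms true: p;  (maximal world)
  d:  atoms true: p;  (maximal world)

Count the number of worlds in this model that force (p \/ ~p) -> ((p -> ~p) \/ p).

a: forces it.
b: forces it.
c: forces it.
d: forces it.
Worlds forcing the formula: {a, b, c, d}.

4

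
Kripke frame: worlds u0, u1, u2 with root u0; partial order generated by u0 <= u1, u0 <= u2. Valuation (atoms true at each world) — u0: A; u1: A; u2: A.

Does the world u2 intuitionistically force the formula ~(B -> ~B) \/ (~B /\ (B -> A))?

Yes

u2 ||- ~(B -> ~B) \/ (~B /\ (B -> A)) via the disjunct ~B /\ (B -> A).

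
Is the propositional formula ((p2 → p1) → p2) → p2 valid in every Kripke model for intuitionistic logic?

No

This is Peirce's law, which is not intuitionistically valid.
A Kripke countermodel: worlds s0, s1; order generated by s0 ≤ s1; atoms true at each world — s0:{}; s1:{p2}.
s0 ⊮ ((p2 → p1) → p2) → p2: already at s0 itself, s0 ⊩ (p2 → p1) → p2 but s0 ⊮ p2.
s0 lacks atom p2, so s0 ⊮ p2.
So the root s0 does not force the formula.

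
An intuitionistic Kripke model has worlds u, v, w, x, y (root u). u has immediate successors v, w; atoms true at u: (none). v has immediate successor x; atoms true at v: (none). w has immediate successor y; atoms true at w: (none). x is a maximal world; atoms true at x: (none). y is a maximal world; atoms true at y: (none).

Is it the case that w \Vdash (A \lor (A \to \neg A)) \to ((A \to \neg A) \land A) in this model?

w \nVdash (A \lor (A \to \neg A)) \to ((A \to \neg A) \land A): already at w itself, w \Vdash A \lor (A \to \neg A) but w \nVdash (A \to \neg A) \land A.
w \nVdash (A \to \neg A) \land A since w fails A.

No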